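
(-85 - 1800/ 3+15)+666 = -4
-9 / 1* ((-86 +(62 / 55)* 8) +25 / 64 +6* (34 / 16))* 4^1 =2022489 / 880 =2298.28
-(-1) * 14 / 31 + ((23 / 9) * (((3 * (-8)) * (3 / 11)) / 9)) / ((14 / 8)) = -13114 / 21483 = -0.61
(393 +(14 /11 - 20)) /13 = 4117 /143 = 28.79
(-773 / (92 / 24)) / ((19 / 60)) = -278280 / 437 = -636.80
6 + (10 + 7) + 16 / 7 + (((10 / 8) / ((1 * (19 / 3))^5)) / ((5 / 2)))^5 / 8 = 4217482172626259929082860592050236789 / 166793080273354912449604421622654208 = 25.29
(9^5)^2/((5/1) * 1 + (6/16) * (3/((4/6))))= 55788550416/107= 521388321.64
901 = 901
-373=-373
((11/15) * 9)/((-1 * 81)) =-11/135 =-0.08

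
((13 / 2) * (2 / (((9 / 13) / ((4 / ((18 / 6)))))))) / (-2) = -338 / 27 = -12.52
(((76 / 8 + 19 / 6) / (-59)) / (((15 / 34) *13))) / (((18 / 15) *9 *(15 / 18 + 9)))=-1292 / 3665493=-0.00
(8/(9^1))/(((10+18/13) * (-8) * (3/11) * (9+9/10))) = -65/17982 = -0.00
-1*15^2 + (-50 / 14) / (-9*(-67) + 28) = -993850 / 4417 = -225.01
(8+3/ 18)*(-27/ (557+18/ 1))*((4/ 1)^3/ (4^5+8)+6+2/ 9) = -59584/ 24725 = -2.41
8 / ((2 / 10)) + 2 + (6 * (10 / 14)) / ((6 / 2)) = 304 / 7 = 43.43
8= 8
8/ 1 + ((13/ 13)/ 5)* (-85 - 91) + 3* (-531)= -8101/ 5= -1620.20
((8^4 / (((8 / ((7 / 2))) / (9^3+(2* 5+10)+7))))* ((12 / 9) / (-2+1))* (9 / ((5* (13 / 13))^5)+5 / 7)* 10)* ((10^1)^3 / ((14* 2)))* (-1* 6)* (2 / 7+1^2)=124917645312 / 35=3569075580.34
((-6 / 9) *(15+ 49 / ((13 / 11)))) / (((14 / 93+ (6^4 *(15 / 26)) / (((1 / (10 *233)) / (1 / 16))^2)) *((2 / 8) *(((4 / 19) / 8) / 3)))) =-0.00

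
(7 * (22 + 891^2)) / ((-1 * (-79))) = 5557321 / 79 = 70345.84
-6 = -6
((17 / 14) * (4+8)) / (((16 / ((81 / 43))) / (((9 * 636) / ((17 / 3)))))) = 1043199 / 602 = 1732.89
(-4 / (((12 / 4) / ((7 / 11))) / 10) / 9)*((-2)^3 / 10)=224 / 297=0.75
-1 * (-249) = 249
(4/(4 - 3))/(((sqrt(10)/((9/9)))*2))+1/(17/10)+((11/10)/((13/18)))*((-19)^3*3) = -34630441/1105+sqrt(10)/5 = -31339.13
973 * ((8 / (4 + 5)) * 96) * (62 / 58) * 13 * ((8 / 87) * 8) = 6424477696 / 7569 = 848788.17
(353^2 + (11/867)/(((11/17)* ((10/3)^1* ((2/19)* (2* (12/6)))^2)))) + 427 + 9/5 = 272082325/2176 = 125037.83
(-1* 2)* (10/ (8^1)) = -5/ 2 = -2.50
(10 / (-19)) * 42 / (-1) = 22.11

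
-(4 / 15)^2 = -16 / 225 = -0.07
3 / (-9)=-1 / 3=-0.33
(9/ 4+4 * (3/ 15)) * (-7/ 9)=-427/ 180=-2.37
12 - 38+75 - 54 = -5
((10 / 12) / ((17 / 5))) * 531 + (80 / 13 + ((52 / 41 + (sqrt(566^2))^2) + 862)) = 5823605625 / 18122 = 321355.57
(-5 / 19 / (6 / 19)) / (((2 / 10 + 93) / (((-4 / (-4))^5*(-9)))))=75 / 932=0.08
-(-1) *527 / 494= 527 / 494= 1.07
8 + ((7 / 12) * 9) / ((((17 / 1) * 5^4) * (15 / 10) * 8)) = 1360007 / 170000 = 8.00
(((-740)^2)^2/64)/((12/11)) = 12884856875/3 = 4294952291.67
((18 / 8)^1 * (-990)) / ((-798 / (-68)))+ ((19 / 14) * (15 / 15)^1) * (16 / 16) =-50129 / 266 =-188.45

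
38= 38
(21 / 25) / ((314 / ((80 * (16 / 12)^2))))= 896 / 2355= 0.38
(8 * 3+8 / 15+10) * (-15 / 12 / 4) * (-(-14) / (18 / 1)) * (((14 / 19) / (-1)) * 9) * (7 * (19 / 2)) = 88837 / 24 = 3701.54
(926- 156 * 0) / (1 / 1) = 926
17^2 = 289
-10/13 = -0.77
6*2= 12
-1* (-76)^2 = -5776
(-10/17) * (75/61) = -750/1037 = -0.72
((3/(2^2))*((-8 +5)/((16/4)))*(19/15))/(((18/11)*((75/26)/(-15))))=2.26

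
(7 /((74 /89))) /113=623 /8362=0.07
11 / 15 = 0.73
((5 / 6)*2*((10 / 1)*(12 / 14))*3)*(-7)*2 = -600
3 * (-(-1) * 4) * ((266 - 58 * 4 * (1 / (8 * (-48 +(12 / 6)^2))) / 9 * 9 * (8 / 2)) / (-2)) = -17730 / 11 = -1611.82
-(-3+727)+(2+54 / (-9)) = -728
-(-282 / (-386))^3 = -2803221 / 7189057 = -0.39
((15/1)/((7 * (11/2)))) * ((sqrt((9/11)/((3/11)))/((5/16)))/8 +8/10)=12 * sqrt(3)/77 +24/77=0.58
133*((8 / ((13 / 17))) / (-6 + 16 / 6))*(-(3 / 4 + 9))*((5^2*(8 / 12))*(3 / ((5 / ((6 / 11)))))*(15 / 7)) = 523260 / 11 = 47569.09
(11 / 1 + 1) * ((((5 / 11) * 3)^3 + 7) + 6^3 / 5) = 4211472 / 6655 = 632.83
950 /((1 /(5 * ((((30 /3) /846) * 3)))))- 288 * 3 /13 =186926 /1833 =101.98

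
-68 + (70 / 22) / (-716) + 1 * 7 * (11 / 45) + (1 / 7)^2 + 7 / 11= -1139882587 / 17366580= -65.64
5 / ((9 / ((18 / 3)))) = 10 / 3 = 3.33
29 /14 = 2.07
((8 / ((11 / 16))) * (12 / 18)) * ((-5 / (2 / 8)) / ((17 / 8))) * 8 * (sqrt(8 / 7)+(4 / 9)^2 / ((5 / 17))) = -1016.71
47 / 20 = 2.35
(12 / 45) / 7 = 4 / 105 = 0.04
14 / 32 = 7 / 16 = 0.44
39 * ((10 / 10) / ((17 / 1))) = 39 / 17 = 2.29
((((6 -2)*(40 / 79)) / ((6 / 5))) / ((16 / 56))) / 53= 1400 / 12561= 0.11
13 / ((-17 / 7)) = -91 / 17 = -5.35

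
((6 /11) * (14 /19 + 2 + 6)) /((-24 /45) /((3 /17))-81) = -44820 /790229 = -0.06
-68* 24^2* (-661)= 25890048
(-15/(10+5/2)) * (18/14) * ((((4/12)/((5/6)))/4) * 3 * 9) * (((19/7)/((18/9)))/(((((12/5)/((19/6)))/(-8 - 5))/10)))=969.73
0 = 0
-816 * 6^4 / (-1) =1057536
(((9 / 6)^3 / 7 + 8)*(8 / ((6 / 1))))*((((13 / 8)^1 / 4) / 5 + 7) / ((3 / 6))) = 107635 / 672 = 160.17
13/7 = 1.86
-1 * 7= -7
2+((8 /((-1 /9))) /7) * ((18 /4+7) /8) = -179 /14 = -12.79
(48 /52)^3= 1728 /2197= 0.79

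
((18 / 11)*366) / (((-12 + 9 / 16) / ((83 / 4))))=-11952 / 11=-1086.55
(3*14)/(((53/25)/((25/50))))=525/53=9.91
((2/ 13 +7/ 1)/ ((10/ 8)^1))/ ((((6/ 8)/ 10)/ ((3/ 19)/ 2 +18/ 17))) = 364560/ 4199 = 86.82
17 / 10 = 1.70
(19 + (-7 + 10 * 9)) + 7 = 109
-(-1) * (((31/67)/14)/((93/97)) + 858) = 2414509/2814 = 858.03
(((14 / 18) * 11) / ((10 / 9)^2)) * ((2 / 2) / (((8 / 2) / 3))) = 2079 / 400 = 5.20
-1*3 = -3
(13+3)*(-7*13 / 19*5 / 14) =-520 / 19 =-27.37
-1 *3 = -3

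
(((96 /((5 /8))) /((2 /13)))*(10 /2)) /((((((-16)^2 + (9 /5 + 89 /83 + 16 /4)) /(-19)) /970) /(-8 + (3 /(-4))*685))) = 1660080775600 /9091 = 182607059.25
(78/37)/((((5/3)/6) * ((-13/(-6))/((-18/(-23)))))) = 11664/4255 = 2.74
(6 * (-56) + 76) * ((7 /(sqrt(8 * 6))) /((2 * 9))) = -455 * sqrt(3) /54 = -14.59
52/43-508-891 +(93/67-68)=-4218944/2881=-1464.40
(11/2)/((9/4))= 22/9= 2.44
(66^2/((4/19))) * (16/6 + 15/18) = 144837/2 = 72418.50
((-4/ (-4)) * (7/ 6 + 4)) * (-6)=-31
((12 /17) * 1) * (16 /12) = 16 /17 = 0.94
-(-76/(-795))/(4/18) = -114/265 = -0.43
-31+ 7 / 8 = -241 / 8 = -30.12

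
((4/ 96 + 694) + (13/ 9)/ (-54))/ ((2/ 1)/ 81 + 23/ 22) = 648.52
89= 89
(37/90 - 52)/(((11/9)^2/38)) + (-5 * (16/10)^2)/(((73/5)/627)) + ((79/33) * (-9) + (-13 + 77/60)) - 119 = -1067527987/529980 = -2014.28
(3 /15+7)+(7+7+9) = 151 /5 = 30.20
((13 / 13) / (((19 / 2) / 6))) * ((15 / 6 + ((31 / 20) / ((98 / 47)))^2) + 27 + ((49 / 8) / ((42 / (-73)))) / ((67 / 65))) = 15230538349 / 1222589200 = 12.46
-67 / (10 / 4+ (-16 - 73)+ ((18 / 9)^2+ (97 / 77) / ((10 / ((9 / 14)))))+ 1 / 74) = 26723620 / 32868259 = 0.81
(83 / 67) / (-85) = -83 / 5695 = -0.01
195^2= 38025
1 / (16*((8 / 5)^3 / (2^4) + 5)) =125 / 10512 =0.01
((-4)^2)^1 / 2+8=16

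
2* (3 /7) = 6 /7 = 0.86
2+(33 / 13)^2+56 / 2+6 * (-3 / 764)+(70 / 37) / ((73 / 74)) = 180676961 / 4712734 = 38.34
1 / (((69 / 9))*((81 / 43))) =43 / 621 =0.07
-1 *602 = -602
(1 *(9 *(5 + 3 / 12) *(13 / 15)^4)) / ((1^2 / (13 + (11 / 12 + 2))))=38186057 / 90000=424.29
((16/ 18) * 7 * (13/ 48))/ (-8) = -91/ 432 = -0.21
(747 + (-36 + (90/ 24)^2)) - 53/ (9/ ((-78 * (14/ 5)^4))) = 868747843/ 30000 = 28958.26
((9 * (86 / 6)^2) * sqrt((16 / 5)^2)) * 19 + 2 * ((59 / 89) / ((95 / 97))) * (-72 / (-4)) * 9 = 952358588 / 8455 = 112638.51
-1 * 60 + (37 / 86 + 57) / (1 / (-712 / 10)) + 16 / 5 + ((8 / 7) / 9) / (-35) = -4145.84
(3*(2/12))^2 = 1/4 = 0.25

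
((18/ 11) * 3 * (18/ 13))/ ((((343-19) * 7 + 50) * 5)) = 486/ 828685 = 0.00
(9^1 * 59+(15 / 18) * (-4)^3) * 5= 7165 / 3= 2388.33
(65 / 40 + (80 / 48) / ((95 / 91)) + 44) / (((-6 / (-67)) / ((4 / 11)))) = 1442711 / 7524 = 191.75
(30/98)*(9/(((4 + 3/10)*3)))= 450/2107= 0.21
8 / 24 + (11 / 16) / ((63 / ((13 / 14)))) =4847 / 14112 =0.34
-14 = -14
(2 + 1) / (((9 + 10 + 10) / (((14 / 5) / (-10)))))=-21 / 725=-0.03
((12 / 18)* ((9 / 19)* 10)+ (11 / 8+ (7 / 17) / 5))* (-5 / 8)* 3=-178887 / 20672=-8.65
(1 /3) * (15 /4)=5 /4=1.25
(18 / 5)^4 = 104976 / 625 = 167.96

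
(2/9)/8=0.03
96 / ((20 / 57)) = 1368 / 5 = 273.60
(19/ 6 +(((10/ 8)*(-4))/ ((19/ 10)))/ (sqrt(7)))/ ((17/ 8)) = 76/ 51 - 400*sqrt(7)/ 2261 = 1.02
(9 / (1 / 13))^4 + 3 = 187388724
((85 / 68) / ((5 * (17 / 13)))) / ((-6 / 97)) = -1261 / 408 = -3.09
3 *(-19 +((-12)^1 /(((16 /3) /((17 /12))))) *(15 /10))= -2283 /32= -71.34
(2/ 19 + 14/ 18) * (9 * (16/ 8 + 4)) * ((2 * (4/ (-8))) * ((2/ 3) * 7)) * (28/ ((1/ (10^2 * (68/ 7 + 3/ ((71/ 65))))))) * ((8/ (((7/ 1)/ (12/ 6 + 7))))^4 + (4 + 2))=-40230991986345600/ 462707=-86947013955.58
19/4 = 4.75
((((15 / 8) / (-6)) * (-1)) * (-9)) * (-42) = 945 / 8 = 118.12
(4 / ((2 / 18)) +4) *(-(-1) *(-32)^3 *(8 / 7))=-10485760 / 7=-1497965.71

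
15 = 15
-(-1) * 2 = 2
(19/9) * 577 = 10963/9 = 1218.11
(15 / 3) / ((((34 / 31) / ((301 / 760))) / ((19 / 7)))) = 1333 / 272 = 4.90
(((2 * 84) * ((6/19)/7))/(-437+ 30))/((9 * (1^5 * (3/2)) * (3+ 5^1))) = -4/23199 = -0.00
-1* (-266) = 266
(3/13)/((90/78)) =1/5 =0.20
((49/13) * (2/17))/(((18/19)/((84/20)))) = 6517/3315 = 1.97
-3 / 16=-0.19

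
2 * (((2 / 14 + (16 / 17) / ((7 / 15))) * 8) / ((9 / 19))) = 78128 / 1071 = 72.95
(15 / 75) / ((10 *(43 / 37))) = 37 / 2150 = 0.02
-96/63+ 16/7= 16/21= 0.76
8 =8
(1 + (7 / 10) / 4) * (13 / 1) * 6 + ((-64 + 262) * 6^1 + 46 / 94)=1203331 / 940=1280.14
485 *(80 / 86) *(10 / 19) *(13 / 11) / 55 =504400 / 98857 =5.10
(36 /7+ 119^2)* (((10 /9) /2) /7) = 495815 /441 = 1124.30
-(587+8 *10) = -667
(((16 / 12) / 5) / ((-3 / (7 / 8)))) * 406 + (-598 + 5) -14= -28736 / 45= -638.58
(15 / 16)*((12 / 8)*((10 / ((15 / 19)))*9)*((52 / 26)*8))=2565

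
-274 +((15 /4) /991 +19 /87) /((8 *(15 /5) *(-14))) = -31750004173 /115875648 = -274.00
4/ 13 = 0.31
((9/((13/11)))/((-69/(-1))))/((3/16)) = 176/299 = 0.59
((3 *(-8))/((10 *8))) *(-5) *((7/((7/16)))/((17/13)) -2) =261/17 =15.35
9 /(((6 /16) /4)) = 96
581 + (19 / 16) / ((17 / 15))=158317 / 272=582.05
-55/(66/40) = -100/3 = -33.33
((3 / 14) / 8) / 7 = 3 / 784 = 0.00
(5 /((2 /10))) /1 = 25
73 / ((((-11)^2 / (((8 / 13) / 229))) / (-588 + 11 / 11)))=-342808 / 360217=-0.95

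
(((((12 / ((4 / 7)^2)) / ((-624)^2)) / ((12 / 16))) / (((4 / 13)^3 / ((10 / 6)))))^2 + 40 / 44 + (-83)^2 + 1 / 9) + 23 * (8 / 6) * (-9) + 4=14245843991702699 / 2152583921664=6618.02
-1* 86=-86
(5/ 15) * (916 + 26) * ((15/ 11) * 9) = 42390/ 11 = 3853.64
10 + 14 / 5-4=44 / 5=8.80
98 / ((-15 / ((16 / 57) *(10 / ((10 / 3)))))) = -1568 / 285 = -5.50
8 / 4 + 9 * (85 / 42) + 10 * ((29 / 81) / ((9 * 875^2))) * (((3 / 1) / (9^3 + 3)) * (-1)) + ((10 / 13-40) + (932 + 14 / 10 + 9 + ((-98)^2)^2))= 92237739.38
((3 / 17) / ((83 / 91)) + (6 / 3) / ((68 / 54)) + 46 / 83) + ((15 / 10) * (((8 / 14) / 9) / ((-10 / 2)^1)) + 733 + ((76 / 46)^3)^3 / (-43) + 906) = 18808879011753167576987 / 11474540220039182895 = 1639.18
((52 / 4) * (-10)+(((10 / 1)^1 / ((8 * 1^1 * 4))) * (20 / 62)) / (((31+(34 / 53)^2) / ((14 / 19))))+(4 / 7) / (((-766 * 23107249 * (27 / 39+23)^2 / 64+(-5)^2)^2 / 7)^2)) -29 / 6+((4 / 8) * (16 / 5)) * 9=-27112538991837667405064228719941220067584834196644151839487619733 / 225129294371072974549301331807194477468117496729062205318169380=-120.43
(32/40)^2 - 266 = -265.36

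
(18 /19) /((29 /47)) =846 /551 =1.54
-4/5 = -0.80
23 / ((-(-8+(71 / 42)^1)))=966 / 265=3.65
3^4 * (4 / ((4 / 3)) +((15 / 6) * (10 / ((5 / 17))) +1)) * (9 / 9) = 7209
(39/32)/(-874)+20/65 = 111365/363584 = 0.31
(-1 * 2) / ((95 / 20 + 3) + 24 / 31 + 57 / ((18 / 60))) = -248 / 24617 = -0.01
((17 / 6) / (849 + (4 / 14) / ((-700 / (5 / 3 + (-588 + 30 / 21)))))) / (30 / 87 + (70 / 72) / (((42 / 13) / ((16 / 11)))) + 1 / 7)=8788920525 / 2437782128069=0.00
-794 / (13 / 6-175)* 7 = 32.16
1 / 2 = 0.50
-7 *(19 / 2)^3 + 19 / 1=-47861 / 8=-5982.62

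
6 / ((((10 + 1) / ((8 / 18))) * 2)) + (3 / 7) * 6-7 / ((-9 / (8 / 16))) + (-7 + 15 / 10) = -1676 / 693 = -2.42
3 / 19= 0.16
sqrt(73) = 8.54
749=749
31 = 31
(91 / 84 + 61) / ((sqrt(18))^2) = 745 / 216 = 3.45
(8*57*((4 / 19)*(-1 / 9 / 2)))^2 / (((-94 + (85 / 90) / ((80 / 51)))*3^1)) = -40960 / 403479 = -0.10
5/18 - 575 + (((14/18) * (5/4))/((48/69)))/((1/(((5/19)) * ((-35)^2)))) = -151015/1216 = -124.19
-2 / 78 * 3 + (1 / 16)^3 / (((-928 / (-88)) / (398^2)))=5544159 / 1544192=3.59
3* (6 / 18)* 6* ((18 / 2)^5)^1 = 354294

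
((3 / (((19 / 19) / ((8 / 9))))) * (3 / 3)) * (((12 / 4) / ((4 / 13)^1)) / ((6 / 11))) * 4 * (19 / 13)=836 / 3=278.67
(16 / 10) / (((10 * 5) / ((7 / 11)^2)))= 196 / 15125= 0.01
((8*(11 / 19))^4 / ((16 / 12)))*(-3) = -134931456 / 130321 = -1035.38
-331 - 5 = -336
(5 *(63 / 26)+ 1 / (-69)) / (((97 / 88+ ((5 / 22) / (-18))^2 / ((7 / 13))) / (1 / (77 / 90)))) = 4642252560 / 361880597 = 12.83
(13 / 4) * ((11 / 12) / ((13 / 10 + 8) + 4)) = 715 / 3192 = 0.22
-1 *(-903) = 903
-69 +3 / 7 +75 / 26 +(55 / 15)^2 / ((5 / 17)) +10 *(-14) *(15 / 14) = -1392101 / 8190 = -169.98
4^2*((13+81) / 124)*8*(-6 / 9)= -6016 / 93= -64.69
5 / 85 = 1 / 17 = 0.06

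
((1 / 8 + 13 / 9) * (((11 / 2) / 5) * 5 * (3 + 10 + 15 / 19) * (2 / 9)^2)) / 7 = 162833 / 193914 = 0.84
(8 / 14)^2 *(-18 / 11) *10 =-2880 / 539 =-5.34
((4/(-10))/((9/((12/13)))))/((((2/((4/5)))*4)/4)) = -16/975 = -0.02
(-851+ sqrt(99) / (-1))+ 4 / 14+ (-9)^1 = -6018 / 7 - 3 * sqrt(11) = -869.66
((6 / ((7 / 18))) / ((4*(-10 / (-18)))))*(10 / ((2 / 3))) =729 / 7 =104.14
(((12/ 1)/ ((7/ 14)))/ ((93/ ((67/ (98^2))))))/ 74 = 67/ 2753947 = 0.00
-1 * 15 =-15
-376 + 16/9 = -3368/9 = -374.22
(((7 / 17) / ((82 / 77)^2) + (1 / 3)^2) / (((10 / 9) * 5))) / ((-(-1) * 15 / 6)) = 97567 / 2857700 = 0.03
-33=-33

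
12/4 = 3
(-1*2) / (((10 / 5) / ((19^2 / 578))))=-361 / 578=-0.62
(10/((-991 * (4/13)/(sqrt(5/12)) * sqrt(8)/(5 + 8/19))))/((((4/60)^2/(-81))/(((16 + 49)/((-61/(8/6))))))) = -881229375 * sqrt(30)/4594276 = -1050.59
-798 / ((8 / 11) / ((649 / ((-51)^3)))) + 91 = 17044475 / 176868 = 96.37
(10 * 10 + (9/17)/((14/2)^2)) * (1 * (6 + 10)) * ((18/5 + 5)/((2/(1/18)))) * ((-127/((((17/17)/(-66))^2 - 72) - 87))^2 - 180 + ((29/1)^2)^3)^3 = 332881874080582696148686850298546972568612835018734631102661064110956/4137745026444824202754627359792684164565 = 80450069289696382131628990000.00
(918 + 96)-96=918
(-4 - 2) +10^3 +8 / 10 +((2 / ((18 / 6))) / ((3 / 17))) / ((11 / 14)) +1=495301 / 495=1000.61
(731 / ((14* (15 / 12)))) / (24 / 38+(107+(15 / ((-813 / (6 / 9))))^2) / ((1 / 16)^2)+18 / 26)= 238685159466 / 156527783423165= 0.00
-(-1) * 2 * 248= 496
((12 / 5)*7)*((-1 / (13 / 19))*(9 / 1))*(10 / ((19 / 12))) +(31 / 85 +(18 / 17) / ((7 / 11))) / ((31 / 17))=-19670549 / 14105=-1394.58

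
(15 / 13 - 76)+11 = -830 / 13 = -63.85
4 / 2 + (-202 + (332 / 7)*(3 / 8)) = -2551 / 14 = -182.21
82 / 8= 41 / 4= 10.25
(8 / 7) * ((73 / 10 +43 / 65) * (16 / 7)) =13248 / 637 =20.80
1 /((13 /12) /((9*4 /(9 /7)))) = 336 /13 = 25.85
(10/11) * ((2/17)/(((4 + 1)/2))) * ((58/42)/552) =29/270963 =0.00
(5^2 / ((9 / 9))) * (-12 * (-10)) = 3000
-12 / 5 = -2.40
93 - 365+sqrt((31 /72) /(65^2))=-272+sqrt(62) /780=-271.99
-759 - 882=-1641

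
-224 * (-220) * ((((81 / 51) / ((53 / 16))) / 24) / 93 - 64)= -88091843840 / 27931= -3153909.41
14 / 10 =7 / 5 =1.40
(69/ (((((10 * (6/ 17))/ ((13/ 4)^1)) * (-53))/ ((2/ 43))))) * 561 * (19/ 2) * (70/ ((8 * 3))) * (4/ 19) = -6653647/ 36464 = -182.47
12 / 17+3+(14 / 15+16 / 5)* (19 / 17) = 2123 / 255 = 8.33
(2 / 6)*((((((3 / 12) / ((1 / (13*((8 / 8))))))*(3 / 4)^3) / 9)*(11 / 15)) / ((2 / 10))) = 143 / 768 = 0.19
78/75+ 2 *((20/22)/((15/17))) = 2558/825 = 3.10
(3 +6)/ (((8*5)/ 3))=27/ 40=0.68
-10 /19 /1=-10 /19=-0.53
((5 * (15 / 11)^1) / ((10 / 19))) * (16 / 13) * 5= 11400 / 143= 79.72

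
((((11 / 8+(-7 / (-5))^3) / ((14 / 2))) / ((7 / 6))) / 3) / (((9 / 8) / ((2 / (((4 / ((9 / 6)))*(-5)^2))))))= 1373 / 306250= 0.00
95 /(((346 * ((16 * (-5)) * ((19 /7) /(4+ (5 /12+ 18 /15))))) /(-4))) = 2359 /83040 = 0.03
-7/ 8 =-0.88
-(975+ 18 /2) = -984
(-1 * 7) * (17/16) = -119/16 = -7.44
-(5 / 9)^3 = -125 / 729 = -0.17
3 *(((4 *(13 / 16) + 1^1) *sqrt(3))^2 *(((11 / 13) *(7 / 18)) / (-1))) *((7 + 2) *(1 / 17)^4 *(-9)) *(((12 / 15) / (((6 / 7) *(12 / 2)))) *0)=0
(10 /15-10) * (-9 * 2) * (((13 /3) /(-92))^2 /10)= 1183 /31740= 0.04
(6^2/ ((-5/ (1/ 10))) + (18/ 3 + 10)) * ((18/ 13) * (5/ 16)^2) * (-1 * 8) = -1719/ 104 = -16.53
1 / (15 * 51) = 0.00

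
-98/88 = -49/44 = -1.11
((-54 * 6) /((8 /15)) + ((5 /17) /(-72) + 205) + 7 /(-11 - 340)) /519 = -19214887 /24774984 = -0.78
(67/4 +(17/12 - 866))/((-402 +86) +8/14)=35609/13248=2.69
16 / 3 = 5.33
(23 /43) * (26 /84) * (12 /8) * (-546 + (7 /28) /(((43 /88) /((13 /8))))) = -28036931 /207088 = -135.39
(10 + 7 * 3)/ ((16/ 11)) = 341/ 16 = 21.31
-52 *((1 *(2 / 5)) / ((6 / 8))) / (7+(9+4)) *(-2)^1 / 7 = 208 / 525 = 0.40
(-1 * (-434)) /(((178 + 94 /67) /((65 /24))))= 189007 /28848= 6.55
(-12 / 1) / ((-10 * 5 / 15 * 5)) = 18 / 25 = 0.72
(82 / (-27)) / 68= -41 / 918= -0.04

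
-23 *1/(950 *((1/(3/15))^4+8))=-23/601350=-0.00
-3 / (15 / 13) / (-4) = 13 / 20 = 0.65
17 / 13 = 1.31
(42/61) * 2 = 84/61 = 1.38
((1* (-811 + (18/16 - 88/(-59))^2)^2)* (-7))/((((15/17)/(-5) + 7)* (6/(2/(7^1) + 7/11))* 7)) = -12913151350081648269/886638743158784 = -14564.16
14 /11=1.27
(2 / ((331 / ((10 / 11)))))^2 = 400 / 13256881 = 0.00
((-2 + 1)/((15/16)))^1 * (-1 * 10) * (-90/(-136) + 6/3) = 1448/51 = 28.39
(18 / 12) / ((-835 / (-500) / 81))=12150 / 167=72.75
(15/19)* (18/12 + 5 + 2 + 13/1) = 645/38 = 16.97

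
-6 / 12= -1 / 2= -0.50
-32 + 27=-5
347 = 347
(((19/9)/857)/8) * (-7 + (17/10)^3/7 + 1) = -704653/431928000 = -0.00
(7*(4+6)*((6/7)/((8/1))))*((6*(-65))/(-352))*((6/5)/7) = 1755/1232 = 1.42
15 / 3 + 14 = 19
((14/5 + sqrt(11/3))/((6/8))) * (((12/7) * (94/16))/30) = 47 * sqrt(33)/315 + 94/75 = 2.11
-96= -96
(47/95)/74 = 0.01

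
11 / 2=5.50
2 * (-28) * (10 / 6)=-280 / 3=-93.33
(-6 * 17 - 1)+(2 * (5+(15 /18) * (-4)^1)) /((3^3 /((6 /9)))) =-25009 /243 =-102.92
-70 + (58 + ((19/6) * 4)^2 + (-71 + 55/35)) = 4978/63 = 79.02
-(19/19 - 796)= 795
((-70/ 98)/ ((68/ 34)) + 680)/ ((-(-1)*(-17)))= -9515/ 238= -39.98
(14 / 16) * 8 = 7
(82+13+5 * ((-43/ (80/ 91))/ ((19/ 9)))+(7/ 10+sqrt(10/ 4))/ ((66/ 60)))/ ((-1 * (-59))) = -67579/ 197296+5 * sqrt(10)/ 649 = -0.32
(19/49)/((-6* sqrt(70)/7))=-0.05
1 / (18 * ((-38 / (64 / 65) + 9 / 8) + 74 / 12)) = -16 / 9015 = -0.00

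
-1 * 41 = -41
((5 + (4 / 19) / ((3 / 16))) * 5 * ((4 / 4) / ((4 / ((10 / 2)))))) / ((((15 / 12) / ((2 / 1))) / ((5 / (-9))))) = -17450 / 513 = -34.02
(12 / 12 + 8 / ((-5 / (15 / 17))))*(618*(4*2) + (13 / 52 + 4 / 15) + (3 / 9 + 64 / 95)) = -773829 / 380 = -2036.39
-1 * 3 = -3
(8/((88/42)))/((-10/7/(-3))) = 441/55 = 8.02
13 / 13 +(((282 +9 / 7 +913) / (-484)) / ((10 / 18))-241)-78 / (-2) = -205.45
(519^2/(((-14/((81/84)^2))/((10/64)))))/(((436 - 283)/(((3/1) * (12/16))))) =-981820845/23883776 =-41.11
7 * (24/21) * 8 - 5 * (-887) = 4499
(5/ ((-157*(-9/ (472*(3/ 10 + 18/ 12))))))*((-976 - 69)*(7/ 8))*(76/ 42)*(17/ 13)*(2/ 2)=-39829130/ 6123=-6504.84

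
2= 2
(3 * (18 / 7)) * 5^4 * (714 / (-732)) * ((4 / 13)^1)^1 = -1147500 / 793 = -1447.04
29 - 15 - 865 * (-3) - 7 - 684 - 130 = 1788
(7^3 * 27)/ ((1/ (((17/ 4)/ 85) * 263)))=2435643/ 20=121782.15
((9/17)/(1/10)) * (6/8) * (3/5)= 81/34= 2.38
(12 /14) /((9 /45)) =30 /7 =4.29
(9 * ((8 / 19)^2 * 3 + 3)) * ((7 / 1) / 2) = 80325 / 722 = 111.25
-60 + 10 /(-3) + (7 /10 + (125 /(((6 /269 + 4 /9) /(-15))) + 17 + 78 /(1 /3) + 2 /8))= -25957429 /6780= -3828.53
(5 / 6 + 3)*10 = 38.33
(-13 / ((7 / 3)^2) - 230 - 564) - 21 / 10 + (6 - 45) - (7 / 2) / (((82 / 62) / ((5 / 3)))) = -25370606 / 30135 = -841.90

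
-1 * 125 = -125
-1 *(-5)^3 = 125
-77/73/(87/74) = -5698/6351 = -0.90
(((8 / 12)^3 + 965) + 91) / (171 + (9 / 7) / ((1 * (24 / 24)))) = 99820 / 16281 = 6.13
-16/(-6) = 8/3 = 2.67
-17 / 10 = -1.70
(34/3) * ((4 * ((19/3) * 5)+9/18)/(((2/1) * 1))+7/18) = 39151/54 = 725.02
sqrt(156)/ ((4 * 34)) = sqrt(39)/ 68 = 0.09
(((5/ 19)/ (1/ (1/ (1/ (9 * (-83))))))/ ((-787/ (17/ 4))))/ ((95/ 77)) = 977823/ 1136428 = 0.86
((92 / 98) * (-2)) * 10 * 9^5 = -54325080 / 49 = -1108675.10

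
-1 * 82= -82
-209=-209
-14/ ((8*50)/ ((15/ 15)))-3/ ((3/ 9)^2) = -5407/ 200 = -27.04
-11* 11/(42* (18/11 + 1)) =-1331/1218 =-1.09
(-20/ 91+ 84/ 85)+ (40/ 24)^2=246871/ 69615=3.55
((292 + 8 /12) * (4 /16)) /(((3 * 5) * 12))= 439 /1080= 0.41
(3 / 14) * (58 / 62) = 87 / 434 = 0.20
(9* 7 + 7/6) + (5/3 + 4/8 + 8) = 223/3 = 74.33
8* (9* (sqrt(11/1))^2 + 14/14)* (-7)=-5600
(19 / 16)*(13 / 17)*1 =247 / 272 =0.91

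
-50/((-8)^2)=-25/32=-0.78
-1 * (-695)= 695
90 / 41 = 2.20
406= 406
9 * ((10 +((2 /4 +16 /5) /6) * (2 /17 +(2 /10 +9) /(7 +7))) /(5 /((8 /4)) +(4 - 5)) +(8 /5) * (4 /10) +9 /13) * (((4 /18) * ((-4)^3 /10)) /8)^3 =-1482298112 /3524259375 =-0.42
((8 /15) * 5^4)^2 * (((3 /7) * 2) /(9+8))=2000000 /357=5602.24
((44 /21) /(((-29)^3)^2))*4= 176 /12491289741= 0.00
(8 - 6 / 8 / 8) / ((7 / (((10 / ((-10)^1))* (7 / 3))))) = -2.64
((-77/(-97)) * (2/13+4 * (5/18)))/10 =5698/56745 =0.10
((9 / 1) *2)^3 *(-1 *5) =-29160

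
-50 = -50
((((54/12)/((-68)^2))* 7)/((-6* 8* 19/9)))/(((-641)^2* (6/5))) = -315/2310295112704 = -0.00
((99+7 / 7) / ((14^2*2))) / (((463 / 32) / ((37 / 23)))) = 14800 / 521801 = 0.03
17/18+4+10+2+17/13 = 4271/234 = 18.25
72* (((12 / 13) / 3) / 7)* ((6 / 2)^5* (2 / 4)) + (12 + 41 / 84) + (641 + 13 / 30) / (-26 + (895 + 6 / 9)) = 5666049023 / 14245140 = 397.75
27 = 27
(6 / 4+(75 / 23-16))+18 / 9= -425 / 46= -9.24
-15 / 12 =-5 / 4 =-1.25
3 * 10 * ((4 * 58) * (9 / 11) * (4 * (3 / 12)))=62640 / 11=5694.55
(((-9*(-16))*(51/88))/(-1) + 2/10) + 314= 12691/55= 230.75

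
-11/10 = -1.10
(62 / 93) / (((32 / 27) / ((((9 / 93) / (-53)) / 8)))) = -27 / 210304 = -0.00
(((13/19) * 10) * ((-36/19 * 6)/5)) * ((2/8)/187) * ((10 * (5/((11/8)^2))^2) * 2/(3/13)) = -12460032000/988369987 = -12.61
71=71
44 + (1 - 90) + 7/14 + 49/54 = -43.59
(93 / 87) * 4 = 124 / 29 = 4.28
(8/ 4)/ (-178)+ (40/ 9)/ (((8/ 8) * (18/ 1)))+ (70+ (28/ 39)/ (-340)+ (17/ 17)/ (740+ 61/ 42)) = 17422999231774/ 248067493245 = 70.23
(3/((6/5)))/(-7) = -5/14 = -0.36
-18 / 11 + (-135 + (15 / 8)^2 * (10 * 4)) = 3.99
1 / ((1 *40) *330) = 1 / 13200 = 0.00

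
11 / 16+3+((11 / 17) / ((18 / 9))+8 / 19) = 4.43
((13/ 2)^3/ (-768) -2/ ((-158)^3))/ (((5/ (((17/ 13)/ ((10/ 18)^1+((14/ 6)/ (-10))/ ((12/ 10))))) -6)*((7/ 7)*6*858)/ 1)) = 18414487499/ 1224600202315776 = 0.00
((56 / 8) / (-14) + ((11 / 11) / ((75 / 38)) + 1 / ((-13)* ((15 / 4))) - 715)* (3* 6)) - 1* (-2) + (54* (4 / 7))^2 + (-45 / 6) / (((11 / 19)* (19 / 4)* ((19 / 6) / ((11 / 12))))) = -7206353397 / 605150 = -11908.38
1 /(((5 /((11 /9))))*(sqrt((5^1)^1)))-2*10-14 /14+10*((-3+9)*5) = 279.11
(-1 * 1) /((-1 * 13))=0.08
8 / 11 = 0.73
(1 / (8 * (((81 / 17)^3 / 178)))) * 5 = 2186285 / 2125764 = 1.03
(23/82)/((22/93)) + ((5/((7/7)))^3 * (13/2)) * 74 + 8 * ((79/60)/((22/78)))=542675051/9020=60163.53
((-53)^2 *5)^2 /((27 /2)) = 394524050 /27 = 14612001.85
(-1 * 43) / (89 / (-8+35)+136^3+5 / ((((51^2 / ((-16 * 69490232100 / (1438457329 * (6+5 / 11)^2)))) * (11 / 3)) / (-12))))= -56581608275000667 / 3309970677653430975947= -0.00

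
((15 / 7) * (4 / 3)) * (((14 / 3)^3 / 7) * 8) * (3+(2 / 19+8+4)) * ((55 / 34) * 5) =353584000 / 8721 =40543.97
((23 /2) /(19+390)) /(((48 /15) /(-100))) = -2875 /3272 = -0.88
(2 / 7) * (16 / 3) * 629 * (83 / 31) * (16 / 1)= 26729984 / 651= 41059.88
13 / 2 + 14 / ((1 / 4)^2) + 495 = 1451 / 2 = 725.50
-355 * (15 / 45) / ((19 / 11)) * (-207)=269445 / 19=14181.32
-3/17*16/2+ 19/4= 227/68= 3.34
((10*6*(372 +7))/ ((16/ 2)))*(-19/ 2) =-108015/ 4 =-27003.75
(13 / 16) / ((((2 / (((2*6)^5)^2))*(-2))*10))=-6288482304 / 5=-1257696460.80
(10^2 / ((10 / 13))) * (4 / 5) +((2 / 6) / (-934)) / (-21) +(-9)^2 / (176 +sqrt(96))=2965799098 / 28391265 - 81 * sqrt(6) / 7720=104.44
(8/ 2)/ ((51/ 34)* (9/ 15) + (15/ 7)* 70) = 40/ 1509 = 0.03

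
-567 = -567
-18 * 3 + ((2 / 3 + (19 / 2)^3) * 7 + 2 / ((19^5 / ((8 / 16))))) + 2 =353841975421 / 59426376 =5954.29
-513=-513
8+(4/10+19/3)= 221/15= 14.73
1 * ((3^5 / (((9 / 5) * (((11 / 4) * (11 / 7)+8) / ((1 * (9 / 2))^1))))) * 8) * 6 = 54432 / 23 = 2366.61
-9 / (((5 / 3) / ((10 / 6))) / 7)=-63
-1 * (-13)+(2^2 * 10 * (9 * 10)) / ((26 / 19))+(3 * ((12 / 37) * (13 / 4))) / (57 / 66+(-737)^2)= 15195918938723 / 5747823497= 2643.77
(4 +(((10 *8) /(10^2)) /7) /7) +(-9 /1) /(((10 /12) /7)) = -17538 /245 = -71.58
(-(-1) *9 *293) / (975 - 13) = 2637 / 962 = 2.74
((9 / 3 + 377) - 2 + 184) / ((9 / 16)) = 8992 / 9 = 999.11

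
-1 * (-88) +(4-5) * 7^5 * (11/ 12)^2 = -2020975/ 144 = -14034.55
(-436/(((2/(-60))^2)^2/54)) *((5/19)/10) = -9535320000/19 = -501858947.37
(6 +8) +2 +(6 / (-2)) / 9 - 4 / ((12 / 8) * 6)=137 / 9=15.22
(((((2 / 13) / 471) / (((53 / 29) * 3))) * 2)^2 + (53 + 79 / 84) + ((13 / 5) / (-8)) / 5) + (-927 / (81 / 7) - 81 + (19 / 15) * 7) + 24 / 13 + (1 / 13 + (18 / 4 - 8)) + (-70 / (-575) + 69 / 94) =-142136889131915199049 / 1434420545685636600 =-99.09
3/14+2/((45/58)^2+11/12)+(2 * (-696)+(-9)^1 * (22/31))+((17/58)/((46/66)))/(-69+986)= -202958447510184/145296679367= -1396.86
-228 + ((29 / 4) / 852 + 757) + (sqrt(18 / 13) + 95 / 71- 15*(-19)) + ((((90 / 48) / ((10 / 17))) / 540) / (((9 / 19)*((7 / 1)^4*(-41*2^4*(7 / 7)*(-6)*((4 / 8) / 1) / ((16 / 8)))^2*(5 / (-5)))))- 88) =728.52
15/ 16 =0.94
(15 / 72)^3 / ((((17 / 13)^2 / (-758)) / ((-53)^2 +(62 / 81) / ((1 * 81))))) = -147556778682625 / 13106043648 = -11258.68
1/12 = 0.08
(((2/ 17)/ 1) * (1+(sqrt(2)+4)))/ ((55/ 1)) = 2 * sqrt(2)/ 935+2/ 187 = 0.01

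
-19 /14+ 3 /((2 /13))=127 /7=18.14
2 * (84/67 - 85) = -11222/67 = -167.49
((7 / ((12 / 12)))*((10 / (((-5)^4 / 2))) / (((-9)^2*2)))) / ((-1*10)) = -7 / 50625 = -0.00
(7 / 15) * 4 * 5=28 / 3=9.33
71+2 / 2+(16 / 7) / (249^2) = 31248520 / 434007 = 72.00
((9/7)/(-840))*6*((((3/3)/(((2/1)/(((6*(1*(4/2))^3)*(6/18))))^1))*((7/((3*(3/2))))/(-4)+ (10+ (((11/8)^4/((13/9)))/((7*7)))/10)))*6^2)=-20322921609/799052800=-25.43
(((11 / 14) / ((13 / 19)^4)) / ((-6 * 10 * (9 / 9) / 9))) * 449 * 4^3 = -15447730056 / 999635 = -15453.37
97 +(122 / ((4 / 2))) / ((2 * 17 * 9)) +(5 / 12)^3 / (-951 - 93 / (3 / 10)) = 3600566483 / 37043136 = 97.20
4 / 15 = 0.27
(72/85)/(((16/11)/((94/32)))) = 4653/2720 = 1.71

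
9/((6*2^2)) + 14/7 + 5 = 59/8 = 7.38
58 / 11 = 5.27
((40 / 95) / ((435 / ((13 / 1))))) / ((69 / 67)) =6968 / 570285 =0.01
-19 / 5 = -3.80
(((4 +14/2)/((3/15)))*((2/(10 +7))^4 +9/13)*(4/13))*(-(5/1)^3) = -20677167500/14115049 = -1464.90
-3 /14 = -0.21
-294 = -294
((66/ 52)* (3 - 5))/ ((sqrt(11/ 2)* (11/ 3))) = -9* sqrt(22)/ 143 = -0.30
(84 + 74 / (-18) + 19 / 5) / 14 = 5.98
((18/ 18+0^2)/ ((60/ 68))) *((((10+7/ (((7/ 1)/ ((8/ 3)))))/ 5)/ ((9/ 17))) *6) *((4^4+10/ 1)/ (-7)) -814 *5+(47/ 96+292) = -108302449/ 21600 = -5014.00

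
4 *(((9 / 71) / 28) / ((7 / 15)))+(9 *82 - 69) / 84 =111371 / 13916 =8.00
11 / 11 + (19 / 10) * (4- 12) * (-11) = 841 / 5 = 168.20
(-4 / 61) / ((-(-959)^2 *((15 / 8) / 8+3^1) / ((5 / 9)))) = 1280 / 104515307883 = 0.00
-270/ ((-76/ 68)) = 241.58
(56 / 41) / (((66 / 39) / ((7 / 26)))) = 98 / 451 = 0.22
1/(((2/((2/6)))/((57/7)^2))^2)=1172889/9604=122.13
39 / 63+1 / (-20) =239 / 420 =0.57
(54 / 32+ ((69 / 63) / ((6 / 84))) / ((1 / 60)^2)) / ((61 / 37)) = 32679399 / 976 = 33482.99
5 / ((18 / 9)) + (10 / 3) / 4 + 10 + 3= 49 / 3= 16.33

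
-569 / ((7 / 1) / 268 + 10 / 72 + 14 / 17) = -11665638 / 20267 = -575.60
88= 88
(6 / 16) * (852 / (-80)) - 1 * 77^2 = -949279 / 160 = -5932.99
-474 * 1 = -474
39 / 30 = 13 / 10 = 1.30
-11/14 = -0.79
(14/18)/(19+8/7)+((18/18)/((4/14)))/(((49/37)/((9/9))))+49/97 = 5491517/1723302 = 3.19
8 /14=4 /7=0.57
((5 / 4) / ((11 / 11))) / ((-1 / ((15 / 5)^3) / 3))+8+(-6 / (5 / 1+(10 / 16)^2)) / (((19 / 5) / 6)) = -166073 / 1748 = -95.01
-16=-16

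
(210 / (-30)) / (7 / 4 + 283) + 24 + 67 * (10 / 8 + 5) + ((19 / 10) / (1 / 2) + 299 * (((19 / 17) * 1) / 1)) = 17784389 / 22780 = 780.70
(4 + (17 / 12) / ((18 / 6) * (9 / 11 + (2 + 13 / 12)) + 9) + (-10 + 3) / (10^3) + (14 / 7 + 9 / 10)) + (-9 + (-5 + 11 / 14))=-119623517 / 19131000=-6.25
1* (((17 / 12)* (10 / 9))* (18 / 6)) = 85 / 18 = 4.72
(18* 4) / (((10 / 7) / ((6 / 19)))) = 1512 / 95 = 15.92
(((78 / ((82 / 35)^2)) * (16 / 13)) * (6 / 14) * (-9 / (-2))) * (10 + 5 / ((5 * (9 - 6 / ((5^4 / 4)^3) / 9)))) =3779077075861500 / 11080810331707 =341.05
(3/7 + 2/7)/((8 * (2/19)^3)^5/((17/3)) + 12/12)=0.71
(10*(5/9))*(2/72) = 25/162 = 0.15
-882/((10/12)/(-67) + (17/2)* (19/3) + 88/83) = -2452401/152597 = -16.07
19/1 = 19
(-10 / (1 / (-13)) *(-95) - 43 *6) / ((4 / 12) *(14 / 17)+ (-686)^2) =-0.03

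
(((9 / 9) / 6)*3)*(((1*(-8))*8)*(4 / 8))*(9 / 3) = -48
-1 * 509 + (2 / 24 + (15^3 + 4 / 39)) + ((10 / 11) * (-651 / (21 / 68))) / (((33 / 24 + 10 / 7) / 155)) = -27771821525 / 269412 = -103083.09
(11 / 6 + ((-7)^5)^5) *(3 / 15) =-8046411717983789404831 / 30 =-268213723932792980161.03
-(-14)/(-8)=-7/4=-1.75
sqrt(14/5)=sqrt(70)/5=1.67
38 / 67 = 0.57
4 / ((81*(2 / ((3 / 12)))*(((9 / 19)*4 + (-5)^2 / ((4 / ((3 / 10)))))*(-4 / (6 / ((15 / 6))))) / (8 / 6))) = -304 / 232065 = -0.00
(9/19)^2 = 81/361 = 0.22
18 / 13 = 1.38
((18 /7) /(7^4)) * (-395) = -7110 /16807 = -0.42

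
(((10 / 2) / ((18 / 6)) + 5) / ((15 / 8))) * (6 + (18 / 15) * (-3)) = 128 / 15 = 8.53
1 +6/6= 2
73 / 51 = 1.43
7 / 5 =1.40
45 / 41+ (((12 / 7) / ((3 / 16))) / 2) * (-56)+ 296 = 1685 / 41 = 41.10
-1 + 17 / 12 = 5 / 12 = 0.42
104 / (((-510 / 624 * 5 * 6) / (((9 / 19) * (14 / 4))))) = -56784 / 8075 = -7.03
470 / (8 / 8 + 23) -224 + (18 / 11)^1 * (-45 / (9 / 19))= -359.87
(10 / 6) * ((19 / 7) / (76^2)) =0.00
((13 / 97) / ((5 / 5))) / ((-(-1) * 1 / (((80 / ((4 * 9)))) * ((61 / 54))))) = 7930 / 23571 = 0.34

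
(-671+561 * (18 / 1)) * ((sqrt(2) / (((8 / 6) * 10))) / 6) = 9427 * sqrt(2) / 80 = 166.65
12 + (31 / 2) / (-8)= 161 / 16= 10.06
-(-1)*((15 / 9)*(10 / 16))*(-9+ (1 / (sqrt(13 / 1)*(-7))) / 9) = -75 / 8 - 25*sqrt(13) / 19656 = -9.38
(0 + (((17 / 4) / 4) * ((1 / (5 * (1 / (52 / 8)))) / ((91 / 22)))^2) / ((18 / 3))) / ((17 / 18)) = 363 / 19600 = 0.02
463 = 463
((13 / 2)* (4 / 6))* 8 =104 / 3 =34.67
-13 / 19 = -0.68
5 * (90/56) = 225/28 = 8.04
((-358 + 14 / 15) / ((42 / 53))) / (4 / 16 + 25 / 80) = -2270944 / 2835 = -801.04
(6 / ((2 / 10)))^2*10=9000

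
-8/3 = -2.67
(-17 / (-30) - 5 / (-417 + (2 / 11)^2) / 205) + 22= 1400427551 / 62057190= 22.57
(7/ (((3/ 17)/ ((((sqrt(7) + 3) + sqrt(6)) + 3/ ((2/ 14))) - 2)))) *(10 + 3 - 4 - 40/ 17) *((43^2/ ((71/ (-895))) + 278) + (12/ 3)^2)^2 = 2111886081513551 *sqrt(6)/ 15123 + 2111886081513551 *sqrt(7)/ 15123 + 46461493793298122/ 15123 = 3783777190826.93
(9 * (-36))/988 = -81/247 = -0.33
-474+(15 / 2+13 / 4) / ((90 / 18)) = -9437 / 20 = -471.85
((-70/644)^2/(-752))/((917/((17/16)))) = -425/23346555904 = -0.00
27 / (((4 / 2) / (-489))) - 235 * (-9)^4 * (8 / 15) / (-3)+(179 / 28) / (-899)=6733572751 / 25172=267502.49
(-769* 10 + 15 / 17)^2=17086411225 / 289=59122530.19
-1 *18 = -18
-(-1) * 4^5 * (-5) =-5120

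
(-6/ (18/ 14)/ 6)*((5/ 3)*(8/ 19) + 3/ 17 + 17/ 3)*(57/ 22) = -7399/ 561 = -13.19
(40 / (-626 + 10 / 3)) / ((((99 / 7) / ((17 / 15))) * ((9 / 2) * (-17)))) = 28 / 416097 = 0.00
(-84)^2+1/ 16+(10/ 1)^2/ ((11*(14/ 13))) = 8703469/ 1232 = 7064.50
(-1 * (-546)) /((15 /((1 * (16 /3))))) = 2912 /15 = 194.13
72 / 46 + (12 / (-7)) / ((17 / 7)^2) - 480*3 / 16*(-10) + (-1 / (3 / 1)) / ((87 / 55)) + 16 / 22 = 17209363913 / 19083537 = 901.79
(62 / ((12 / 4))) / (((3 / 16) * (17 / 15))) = 4960 / 51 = 97.25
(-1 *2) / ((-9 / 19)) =4.22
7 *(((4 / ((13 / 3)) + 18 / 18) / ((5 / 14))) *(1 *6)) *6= 17640 / 13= 1356.92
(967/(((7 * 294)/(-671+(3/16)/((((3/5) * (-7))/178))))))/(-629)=36766307/72490992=0.51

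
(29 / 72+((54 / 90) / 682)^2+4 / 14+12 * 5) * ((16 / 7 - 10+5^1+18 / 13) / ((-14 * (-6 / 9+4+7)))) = 88917174809 / 159405682800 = 0.56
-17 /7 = -2.43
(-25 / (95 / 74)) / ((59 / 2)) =-740 / 1121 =-0.66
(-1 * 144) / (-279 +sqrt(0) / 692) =0.52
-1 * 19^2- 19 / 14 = -5073 / 14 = -362.36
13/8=1.62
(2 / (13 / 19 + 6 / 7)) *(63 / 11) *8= 134064 / 2255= 59.45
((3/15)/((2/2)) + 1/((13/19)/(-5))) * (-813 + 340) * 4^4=55942656/65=860656.25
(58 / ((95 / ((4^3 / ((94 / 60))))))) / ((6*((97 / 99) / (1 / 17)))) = 0.25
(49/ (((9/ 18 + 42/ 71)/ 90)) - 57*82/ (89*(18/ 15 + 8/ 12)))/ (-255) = -51655773/ 3283210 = -15.73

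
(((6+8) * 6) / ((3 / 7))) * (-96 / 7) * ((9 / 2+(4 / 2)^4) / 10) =-27552 / 5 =-5510.40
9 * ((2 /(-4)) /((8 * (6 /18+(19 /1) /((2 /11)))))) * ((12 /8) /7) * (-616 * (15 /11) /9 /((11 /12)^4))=1399680 /9209189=0.15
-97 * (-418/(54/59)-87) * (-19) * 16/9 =-432883840/243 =-1781414.98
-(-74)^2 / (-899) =5476 / 899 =6.09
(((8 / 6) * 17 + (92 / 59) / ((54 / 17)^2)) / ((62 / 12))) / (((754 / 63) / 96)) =7581728 / 213993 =35.43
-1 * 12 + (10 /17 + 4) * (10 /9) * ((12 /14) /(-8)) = -1493 /119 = -12.55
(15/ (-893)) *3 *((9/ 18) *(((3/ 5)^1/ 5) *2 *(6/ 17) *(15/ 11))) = -486/ 166991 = -0.00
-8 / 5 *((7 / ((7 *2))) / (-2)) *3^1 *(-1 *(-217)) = 1302 / 5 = 260.40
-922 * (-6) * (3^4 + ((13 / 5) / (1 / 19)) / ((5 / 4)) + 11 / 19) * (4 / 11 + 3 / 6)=159105852 / 275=578566.73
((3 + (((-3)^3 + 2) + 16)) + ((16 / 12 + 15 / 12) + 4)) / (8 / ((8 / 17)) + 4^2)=7 / 396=0.02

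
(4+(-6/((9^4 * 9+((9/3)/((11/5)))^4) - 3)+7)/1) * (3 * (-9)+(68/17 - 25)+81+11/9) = 976348334500/2593629333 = 376.44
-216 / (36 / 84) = -504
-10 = -10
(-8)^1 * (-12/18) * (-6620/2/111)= -52960/333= -159.04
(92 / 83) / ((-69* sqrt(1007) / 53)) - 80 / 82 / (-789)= 40 / 32349 - 4* sqrt(1007) / 4731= -0.03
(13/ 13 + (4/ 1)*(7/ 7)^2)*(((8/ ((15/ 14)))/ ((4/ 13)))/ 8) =91/ 6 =15.17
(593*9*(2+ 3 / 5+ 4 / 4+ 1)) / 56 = 122751 / 280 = 438.40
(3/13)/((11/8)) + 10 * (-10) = -14276/143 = -99.83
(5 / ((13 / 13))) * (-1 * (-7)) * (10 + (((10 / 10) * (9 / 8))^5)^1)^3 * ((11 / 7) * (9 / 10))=5726053678761750411 / 70368744177664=81372.12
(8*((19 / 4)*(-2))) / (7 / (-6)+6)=-15.72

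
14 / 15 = 0.93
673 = 673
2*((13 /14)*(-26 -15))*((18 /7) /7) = -9594 /343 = -27.97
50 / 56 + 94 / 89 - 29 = -67411 / 2492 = -27.05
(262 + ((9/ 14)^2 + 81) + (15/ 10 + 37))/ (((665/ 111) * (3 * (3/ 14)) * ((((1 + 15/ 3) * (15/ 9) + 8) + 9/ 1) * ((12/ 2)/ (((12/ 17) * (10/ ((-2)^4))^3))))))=69240875/ 656377344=0.11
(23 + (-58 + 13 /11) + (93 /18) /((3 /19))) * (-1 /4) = 217 /792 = 0.27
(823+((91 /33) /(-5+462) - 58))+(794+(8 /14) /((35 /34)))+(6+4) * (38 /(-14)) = 5662048016 /3694845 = 1532.42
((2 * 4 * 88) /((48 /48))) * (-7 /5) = -4928 /5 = -985.60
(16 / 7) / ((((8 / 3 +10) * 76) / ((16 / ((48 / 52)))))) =104 / 2527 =0.04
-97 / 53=-1.83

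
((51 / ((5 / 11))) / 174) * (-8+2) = -561 / 145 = -3.87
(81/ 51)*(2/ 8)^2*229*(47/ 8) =290601/ 2176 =133.55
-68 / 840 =-17 / 210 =-0.08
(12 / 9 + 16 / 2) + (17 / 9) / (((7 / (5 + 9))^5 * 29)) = 2980 / 261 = 11.42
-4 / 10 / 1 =-2 / 5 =-0.40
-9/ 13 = -0.69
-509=-509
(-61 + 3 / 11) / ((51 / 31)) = -20708 / 561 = -36.91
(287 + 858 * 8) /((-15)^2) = 7151 /225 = 31.78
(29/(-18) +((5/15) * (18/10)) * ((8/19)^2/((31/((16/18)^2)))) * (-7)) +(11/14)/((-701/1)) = -12092849369/7413421995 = -1.63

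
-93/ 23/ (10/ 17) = -1581/ 230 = -6.87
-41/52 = -0.79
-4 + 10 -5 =1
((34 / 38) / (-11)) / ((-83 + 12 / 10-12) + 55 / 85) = 1445 / 1654862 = 0.00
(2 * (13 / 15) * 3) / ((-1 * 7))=-26 / 35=-0.74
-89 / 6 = -14.83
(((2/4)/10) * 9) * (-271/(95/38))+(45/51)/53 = -2196789/45050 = -48.76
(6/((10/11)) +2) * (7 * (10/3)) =602/3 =200.67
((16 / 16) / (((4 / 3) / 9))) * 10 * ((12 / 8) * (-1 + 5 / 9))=-45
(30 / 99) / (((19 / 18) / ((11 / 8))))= 15 / 38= 0.39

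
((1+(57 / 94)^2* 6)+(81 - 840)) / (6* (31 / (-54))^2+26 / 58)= -23530616559 / 75519083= -311.59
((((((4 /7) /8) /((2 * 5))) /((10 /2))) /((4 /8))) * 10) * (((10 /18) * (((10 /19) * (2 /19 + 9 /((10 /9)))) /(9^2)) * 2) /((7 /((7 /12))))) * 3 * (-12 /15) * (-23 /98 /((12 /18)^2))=35857 /200593260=0.00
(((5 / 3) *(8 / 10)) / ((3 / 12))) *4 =21.33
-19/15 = -1.27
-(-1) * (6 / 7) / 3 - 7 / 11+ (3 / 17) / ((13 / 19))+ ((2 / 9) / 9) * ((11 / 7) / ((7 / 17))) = 14468 / 9648639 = 0.00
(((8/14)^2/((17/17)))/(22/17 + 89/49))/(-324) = -0.00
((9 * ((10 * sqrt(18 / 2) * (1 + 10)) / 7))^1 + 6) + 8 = 3068 / 7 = 438.29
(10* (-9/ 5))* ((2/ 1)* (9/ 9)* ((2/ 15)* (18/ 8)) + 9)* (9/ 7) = -7776/ 35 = -222.17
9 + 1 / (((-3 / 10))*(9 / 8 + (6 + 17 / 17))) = 335 / 39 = 8.59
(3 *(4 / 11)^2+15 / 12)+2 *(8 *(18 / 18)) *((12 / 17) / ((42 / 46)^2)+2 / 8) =23216071 / 1209516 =19.19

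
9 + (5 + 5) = 19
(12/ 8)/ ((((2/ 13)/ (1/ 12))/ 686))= 4459/ 8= 557.38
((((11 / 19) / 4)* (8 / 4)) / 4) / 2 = 11 / 304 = 0.04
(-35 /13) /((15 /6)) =-1.08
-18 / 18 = -1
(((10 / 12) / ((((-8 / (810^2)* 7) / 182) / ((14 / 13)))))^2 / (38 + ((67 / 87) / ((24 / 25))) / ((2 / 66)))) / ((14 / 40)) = 7282070302500000 / 44873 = 162281779745.06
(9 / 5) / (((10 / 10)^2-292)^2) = 1 / 47045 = 0.00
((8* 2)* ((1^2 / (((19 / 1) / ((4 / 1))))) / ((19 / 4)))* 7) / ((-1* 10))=-896 / 1805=-0.50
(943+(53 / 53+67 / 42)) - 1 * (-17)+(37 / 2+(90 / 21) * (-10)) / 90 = 1212529 / 1260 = 962.32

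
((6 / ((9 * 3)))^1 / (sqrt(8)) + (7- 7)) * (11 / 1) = 11 * sqrt(2) / 18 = 0.86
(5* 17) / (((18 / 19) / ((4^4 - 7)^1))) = 134045 / 6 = 22340.83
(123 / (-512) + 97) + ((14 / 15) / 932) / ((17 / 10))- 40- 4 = 320999063 / 6084096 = 52.76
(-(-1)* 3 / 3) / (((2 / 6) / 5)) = 15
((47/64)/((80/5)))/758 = 0.00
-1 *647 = -647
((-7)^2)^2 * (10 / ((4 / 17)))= 204085 / 2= 102042.50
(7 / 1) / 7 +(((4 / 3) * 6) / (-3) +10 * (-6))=-185 / 3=-61.67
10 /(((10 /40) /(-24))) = -960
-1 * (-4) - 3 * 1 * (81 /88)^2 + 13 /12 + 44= 1081255 /23232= 46.54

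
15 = 15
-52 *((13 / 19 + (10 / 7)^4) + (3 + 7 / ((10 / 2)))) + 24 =-104229236 / 228095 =-456.96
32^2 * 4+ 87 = 4183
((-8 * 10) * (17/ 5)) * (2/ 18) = -30.22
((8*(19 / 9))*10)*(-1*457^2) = -317450480 / 9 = -35272275.56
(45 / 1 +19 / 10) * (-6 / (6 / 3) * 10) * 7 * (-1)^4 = -9849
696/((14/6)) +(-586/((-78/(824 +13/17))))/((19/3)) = 37524583/29393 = 1276.65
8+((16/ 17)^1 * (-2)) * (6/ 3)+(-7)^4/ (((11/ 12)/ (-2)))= -978816/ 187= -5234.31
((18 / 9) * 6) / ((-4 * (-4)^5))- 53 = -53.00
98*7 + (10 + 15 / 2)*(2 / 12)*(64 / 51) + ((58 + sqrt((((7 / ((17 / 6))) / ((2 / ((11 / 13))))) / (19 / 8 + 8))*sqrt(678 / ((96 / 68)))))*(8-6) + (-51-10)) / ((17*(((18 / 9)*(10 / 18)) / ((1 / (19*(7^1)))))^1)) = 18*113^(1 / 4)*17^(3 / 4)*sqrt(249249) / 207367615 + 28068679 / 40698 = 689.68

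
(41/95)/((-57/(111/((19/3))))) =-4551/34295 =-0.13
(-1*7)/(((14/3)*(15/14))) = -7/5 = -1.40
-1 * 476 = -476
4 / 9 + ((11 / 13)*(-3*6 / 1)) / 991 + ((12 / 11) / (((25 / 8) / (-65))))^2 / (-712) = -9179545786 / 31215831075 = -0.29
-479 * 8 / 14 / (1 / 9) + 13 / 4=-68885 / 28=-2460.18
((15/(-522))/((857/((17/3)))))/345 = -17/30867426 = -0.00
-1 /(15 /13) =-13 /15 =-0.87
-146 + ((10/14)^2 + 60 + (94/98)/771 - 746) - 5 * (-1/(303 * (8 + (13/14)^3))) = -76617200285534/92144832171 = -831.49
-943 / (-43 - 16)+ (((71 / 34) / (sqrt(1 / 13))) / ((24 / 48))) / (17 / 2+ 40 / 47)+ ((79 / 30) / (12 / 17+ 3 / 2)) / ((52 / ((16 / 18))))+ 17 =6674 *sqrt(13) / 14943+ 256300724 / 7765875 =34.61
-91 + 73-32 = -50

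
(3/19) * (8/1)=1.26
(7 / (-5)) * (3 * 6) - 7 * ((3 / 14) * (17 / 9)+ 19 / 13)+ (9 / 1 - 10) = -15313 / 390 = -39.26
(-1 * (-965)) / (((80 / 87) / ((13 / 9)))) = 72761 / 48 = 1515.85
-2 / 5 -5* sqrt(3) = -9.06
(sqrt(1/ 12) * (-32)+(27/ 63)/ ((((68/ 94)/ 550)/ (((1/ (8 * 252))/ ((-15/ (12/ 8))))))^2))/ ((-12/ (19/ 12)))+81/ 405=1577987247121/ 7893110292480+19 * sqrt(3)/ 27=1.42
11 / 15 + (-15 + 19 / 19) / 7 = -19 / 15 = -1.27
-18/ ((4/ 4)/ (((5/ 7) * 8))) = -720/ 7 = -102.86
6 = 6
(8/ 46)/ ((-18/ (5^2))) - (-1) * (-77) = -15989/ 207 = -77.24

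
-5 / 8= -0.62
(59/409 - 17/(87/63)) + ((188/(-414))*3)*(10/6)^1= -35445184/2455227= -14.44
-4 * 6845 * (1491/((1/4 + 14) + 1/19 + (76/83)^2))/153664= -190837114635/10876281668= -17.55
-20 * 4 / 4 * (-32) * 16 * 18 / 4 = 46080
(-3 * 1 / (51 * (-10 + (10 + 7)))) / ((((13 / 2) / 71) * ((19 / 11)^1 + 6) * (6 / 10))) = -1562 / 78897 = -0.02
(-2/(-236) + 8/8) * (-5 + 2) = -357/118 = -3.03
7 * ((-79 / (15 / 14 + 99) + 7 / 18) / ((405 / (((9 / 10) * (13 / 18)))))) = -306397 / 68088600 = -0.00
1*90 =90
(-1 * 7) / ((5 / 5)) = -7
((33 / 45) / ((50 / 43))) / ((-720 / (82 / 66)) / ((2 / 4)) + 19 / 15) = -19393 / 35601050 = -0.00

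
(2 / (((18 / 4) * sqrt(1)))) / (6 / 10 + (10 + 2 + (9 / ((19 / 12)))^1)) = 380 / 15633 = 0.02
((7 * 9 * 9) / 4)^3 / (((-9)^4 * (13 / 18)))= 250047 / 416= 601.07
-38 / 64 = -19 / 32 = -0.59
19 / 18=1.06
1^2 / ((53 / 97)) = 97 / 53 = 1.83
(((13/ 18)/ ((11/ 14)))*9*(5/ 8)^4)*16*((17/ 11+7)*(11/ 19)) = 99.92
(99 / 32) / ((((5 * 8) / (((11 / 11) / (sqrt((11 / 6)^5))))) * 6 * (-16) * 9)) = -3 * sqrt(66) / 1239040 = -0.00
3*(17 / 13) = 51 / 13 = 3.92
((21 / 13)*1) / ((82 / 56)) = 588 / 533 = 1.10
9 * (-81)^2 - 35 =59014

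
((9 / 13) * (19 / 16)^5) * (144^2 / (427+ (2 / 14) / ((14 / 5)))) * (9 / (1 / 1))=796038591411 / 1114241024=714.42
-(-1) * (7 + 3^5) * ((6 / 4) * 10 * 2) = 7500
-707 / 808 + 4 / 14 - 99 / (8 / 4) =-2805 / 56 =-50.09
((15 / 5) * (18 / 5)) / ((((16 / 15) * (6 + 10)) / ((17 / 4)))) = 1377 / 512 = 2.69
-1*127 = -127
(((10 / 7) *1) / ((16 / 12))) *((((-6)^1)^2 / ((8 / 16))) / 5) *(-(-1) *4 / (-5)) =-432 / 35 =-12.34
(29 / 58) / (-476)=-1 / 952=-0.00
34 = 34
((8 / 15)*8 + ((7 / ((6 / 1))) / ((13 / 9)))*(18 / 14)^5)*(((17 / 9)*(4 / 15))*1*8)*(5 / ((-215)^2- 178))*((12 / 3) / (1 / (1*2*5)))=14475772544 / 116418465891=0.12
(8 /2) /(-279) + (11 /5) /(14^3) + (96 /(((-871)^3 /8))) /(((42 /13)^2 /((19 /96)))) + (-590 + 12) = -961217289539701 /1662966749080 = -578.01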